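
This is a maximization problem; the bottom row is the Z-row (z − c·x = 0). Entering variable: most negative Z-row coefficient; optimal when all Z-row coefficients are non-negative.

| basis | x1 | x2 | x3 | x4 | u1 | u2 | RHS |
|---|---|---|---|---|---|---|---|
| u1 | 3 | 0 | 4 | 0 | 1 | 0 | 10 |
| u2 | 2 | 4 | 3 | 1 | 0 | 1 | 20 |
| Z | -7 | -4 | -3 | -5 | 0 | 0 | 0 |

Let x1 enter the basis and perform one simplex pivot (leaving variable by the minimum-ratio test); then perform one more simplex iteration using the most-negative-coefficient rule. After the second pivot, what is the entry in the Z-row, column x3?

8

Ratio test on column x1 — row 1: 10/3 = 10/3; row 2: 20/2 = 10. Minimum is 10/3 at row 1 (u1 leaves); pivot element 3.
Divide row 1 by 3; eliminate column x1 from the other rows.
Second iteration: most negative Z-row entry is -5 in column x4, so x4 enters.
Ratio test on column x4 — row 1: entry 0 ≤ 0; row 2: (40/3)/1 = 40/3. Minimum is 40/3 at row 2 (u2 leaves); pivot element 1.
Divide row 2 by 1; eliminate column x4 from the other rows.
After both pivots, the entry at the Z-row, column x3 is 8.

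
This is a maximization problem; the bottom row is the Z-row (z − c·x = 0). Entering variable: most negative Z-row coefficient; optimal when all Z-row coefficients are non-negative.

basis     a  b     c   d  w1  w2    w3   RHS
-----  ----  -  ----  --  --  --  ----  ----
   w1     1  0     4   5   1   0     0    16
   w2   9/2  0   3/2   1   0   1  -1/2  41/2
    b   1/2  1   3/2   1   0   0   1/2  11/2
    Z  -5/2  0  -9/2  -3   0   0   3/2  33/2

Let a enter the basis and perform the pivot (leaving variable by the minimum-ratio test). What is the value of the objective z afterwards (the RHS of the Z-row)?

251/9

Ratio test on column a — row 1: 16/1 = 16; row 2: (41/2)/(9/2) = 41/9; row 3: (11/2)/(1/2) = 11. Minimum is 41/9 at row 2 (w2 leaves); pivot element 9/2.
Pivot on row 2; the Z-row RHS becomes 33/2 − (-5/2)·(41/9) = 251/9.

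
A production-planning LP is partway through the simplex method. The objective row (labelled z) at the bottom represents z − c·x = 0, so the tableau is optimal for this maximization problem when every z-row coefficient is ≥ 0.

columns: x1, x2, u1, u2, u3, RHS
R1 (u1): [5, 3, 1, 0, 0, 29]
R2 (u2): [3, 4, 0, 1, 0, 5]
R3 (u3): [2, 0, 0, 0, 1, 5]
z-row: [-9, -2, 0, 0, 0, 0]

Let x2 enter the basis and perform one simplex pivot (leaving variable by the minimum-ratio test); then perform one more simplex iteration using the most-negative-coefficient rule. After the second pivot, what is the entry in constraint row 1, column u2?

-5/3

Ratio test on column x2 — row 1: 29/3 = 29/3; row 2: 5/4 = 5/4; row 3: entry 0 ≤ 0. Minimum is 5/4 at row 2 (u2 leaves); pivot element 4.
Divide row 2 by 4; eliminate column x2 from the other rows.
Second iteration: most negative z-row entry is -15/2 in column x1, so x1 enters.
Ratio test on column x1 — row 1: (101/4)/(11/4) = 101/11; row 2: (5/4)/(3/4) = 5/3; row 3: 5/2 = 5/2. Minimum is 5/3 at row 2 (x2 leaves); pivot element 3/4.
Divide row 2 by 3/4; eliminate column x1 from the other rows.
After both pivots, the entry at constraint row 1, column u2 is -5/3.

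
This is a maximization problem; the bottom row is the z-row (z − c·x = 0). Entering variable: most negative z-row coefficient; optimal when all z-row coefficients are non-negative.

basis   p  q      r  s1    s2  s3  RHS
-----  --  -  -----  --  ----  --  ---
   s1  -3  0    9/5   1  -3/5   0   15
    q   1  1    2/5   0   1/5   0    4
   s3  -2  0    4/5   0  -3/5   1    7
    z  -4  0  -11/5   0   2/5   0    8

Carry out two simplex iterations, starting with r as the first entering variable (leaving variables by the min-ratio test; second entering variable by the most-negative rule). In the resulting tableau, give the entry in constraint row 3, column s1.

-8/15

Ratio test on column r — row 1: 15/(9/5) = 25/3; row 2: 4/(2/5) = 10; row 3: 7/(4/5) = 35/4. Minimum is 25/3 at row 1 (s1 leaves); pivot element 9/5.
Divide row 1 by 9/5; eliminate column r from the other rows.
Second iteration: most negative z-row entry is -23/3 in column p, so p enters.
Ratio test on column p — row 1: entry -5/3 ≤ 0; row 2: (2/3)/(5/3) = 2/5; row 3: entry -2/3 ≤ 0. Minimum is 2/5 at row 2 (q leaves); pivot element 5/3.
Divide row 2 by 5/3; eliminate column p from the other rows.
After both pivots, the entry at constraint row 3, column s1 is -8/15.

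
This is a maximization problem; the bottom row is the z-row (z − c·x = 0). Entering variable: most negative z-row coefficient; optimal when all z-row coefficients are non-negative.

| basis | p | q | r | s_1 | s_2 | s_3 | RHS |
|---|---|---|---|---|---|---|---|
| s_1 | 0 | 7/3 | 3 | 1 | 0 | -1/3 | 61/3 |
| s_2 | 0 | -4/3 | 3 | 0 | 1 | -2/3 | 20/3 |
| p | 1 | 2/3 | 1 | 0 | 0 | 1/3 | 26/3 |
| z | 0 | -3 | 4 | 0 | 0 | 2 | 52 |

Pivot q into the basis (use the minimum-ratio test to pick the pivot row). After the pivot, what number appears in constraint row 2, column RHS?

Ratio test on column q — row 1: (61/3)/(7/3) = 61/7; row 2: entry -4/3 ≤ 0; row 3: (26/3)/(2/3) = 13. Minimum is 61/7 at row 1 (s_1 leaves); pivot element 7/3.
Divide row 1 by 7/3; eliminate column q from the other rows.
Row 2 update in column RHS: 20/3 − (-4/3)·(61/7) = 128/7.

128/7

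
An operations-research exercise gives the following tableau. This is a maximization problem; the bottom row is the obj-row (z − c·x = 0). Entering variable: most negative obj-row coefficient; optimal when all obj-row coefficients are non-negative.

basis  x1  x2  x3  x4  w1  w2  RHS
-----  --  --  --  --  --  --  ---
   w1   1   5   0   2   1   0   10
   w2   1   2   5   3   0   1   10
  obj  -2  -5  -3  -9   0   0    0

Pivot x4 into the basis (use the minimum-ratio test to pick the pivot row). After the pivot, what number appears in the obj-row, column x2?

1

Ratio test on column x4 — row 1: 10/2 = 5; row 2: 10/3 = 10/3. Minimum is 10/3 at row 2 (w2 leaves); pivot element 3.
Divide row 2 by 3; eliminate column x4 from the other rows.
obj-row update in column x2: -5 − (-9)·(2/3) = 1.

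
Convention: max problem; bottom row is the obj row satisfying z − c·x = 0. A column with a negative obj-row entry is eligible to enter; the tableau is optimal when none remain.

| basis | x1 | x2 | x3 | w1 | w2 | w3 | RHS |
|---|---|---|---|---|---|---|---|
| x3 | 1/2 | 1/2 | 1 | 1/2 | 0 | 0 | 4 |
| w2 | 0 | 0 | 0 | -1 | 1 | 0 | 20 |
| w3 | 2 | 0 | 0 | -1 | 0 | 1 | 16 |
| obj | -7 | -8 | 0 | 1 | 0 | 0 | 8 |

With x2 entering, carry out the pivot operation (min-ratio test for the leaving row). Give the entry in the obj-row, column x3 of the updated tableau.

Ratio test on column x2 — row 1: 4/(1/2) = 8; row 2: entry 0 ≤ 0; row 3: entry 0 ≤ 0. Minimum is 8 at row 1 (x3 leaves); pivot element 1/2.
Divide row 1 by 1/2; eliminate column x2 from the other rows.
obj-row update in column x3: 0 − (-8)·2 = 16.

16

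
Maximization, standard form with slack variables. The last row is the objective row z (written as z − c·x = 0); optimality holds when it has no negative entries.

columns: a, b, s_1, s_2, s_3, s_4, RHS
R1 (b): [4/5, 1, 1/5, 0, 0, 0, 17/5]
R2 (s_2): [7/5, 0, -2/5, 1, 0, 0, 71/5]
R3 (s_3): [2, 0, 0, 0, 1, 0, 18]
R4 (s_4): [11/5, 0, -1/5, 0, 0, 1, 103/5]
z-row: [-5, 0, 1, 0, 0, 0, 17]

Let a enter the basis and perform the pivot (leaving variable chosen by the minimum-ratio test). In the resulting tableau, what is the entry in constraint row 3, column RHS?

Ratio test on column a — row 1: (17/5)/(4/5) = 17/4; row 2: (71/5)/(7/5) = 71/7; row 3: 18/2 = 9; row 4: (103/5)/(11/5) = 103/11. Minimum is 17/4 at row 1 (b leaves); pivot element 4/5.
Divide row 1 by 4/5; eliminate column a from the other rows.
Row 3 update in column RHS: 18 − 2·(17/4) = 19/2.

19/2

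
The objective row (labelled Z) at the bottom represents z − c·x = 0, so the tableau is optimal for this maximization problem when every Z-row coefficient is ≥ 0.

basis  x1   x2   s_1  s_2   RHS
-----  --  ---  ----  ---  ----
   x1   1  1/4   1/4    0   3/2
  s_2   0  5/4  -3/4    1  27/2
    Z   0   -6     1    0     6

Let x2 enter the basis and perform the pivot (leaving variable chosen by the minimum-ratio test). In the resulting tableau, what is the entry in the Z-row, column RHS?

42

Ratio test on column x2 — row 1: (3/2)/(1/4) = 6; row 2: (27/2)/(5/4) = 54/5. Minimum is 6 at row 1 (x1 leaves); pivot element 1/4.
Divide row 1 by 1/4; eliminate column x2 from the other rows.
Z-row update in column RHS: 6 − (-6)·6 = 42.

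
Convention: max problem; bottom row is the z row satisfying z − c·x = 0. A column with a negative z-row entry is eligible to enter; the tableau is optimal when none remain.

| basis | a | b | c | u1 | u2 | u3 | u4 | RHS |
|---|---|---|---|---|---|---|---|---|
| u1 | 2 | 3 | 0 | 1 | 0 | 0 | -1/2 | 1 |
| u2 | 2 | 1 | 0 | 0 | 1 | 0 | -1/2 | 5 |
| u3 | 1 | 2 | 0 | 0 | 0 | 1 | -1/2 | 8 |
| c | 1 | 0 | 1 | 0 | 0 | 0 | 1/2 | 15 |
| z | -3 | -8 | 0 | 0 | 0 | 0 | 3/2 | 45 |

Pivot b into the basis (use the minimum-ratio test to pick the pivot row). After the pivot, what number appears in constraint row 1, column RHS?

Ratio test on column b — row 1: 1/3 = 1/3; row 2: 5/1 = 5; row 3: 8/2 = 4; row 4: entry 0 ≤ 0. Minimum is 1/3 at row 1 (u1 leaves); pivot element 3.
Divide row 1 by 3; eliminate column b from the other rows.
In the new row 1, the RHS entry is the old entry divided by the pivot: 1/3 = 1/3.

1/3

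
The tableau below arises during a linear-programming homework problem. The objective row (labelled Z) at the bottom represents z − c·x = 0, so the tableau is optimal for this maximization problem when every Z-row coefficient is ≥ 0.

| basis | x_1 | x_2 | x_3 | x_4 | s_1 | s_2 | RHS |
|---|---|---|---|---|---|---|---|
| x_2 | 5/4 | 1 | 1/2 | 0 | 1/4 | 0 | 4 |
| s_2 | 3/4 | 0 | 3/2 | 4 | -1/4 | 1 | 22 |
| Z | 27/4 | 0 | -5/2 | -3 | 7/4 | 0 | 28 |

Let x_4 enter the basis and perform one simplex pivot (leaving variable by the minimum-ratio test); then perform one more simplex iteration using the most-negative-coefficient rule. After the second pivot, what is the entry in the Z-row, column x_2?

11/4

Ratio test on column x_4 — row 1: entry 0 ≤ 0; row 2: 22/4 = 11/2. Minimum is 11/2 at row 2 (s_2 leaves); pivot element 4.
Divide row 2 by 4; eliminate column x_4 from the other rows.
Second iteration: most negative Z-row entry is -11/8 in column x_3, so x_3 enters.
Ratio test on column x_3 — row 1: 4/(1/2) = 8; row 2: (11/2)/(3/8) = 44/3. Minimum is 8 at row 1 (x_2 leaves); pivot element 1/2.
Divide row 1 by 1/2; eliminate column x_3 from the other rows.
After both pivots, the entry at the Z-row, column x_2 is 11/4.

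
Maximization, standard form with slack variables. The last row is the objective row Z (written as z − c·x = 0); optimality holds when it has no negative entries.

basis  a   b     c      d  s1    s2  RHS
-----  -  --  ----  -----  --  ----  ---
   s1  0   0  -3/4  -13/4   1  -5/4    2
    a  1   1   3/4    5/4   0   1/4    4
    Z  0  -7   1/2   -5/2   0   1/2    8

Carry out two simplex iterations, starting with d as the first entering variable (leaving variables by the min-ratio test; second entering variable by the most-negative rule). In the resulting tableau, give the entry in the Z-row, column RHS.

36

Ratio test on column d — row 1: entry -13/4 ≤ 0; row 2: 4/(5/4) = 16/5. Minimum is 16/5 at row 2 (a leaves); pivot element 5/4.
Divide row 2 by 5/4; eliminate column d from the other rows.
Second iteration: most negative Z-row entry is -5 in column b, so b enters.
Ratio test on column b — row 1: (62/5)/(13/5) = 62/13; row 2: (16/5)/(4/5) = 4. Minimum is 4 at row 2 (d leaves); pivot element 4/5.
Divide row 2 by 4/5; eliminate column b from the other rows.
After both pivots, the entry at the Z-row, column RHS is 36.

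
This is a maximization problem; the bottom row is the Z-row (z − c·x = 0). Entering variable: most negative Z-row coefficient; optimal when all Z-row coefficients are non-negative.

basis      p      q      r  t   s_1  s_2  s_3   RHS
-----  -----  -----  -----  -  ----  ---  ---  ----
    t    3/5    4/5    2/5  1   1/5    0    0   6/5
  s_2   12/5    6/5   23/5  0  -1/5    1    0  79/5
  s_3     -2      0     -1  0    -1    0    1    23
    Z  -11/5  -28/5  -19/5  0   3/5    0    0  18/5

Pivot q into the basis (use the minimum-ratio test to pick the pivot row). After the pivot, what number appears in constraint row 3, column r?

-1

Ratio test on column q — row 1: (6/5)/(4/5) = 3/2; row 2: (79/5)/(6/5) = 79/6; row 3: entry 0 ≤ 0. Minimum is 3/2 at row 1 (t leaves); pivot element 4/5.
Divide row 1 by 4/5; eliminate column q from the other rows.
Row 3 update in column r: -1 − 0·(1/2) = -1.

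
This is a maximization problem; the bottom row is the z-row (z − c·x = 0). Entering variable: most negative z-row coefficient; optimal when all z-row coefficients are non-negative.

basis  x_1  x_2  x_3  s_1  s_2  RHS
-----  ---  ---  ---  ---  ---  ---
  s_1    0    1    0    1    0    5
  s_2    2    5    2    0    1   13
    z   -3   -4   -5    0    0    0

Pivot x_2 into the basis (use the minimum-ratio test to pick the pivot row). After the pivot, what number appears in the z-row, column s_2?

Ratio test on column x_2 — row 1: 5/1 = 5; row 2: 13/5 = 13/5. Minimum is 13/5 at row 2 (s_2 leaves); pivot element 5.
Divide row 2 by 5; eliminate column x_2 from the other rows.
z-row update in column s_2: 0 − (-4)·(1/5) = 4/5.

4/5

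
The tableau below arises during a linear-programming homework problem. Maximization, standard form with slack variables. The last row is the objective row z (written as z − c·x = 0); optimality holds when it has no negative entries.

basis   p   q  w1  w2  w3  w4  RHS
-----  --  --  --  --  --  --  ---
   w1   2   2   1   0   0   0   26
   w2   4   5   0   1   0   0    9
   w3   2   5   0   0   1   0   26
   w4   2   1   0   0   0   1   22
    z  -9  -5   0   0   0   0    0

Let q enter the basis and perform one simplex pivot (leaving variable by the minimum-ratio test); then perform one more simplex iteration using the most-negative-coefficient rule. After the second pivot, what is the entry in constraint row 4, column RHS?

35/2

Ratio test on column q — row 1: 26/2 = 13; row 2: 9/5 = 9/5; row 3: 26/5 = 26/5; row 4: 22/1 = 22. Minimum is 9/5 at row 2 (w2 leaves); pivot element 5.
Divide row 2 by 5; eliminate column q from the other rows.
Second iteration: most negative z-row entry is -5 in column p, so p enters.
Ratio test on column p — row 1: (112/5)/(2/5) = 56; row 2: (9/5)/(4/5) = 9/4; row 3: entry -2 ≤ 0; row 4: (101/5)/(6/5) = 101/6. Minimum is 9/4 at row 2 (q leaves); pivot element 4/5.
Divide row 2 by 4/5; eliminate column p from the other rows.
After both pivots, the entry at constraint row 4, column RHS is 35/2.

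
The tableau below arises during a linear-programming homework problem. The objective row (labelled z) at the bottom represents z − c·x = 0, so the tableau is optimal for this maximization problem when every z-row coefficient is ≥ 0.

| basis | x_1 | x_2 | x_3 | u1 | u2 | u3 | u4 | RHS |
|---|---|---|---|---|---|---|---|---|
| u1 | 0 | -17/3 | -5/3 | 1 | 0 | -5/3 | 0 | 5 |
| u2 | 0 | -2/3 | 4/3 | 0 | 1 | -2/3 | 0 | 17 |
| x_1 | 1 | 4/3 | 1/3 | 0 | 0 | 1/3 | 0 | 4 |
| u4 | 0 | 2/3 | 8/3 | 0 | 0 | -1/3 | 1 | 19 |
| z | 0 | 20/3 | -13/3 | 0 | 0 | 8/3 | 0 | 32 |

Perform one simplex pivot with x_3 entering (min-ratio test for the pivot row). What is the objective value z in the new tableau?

Ratio test on column x_3 — row 1: entry -5/3 ≤ 0; row 2: 17/(4/3) = 51/4; row 3: 4/(1/3) = 12; row 4: 19/(8/3) = 57/8. Minimum is 57/8 at row 4 (u4 leaves); pivot element 8/3.
Pivot on row 4; the z-row RHS becomes 32 − (-13/3)·(57/8) = 503/8.

503/8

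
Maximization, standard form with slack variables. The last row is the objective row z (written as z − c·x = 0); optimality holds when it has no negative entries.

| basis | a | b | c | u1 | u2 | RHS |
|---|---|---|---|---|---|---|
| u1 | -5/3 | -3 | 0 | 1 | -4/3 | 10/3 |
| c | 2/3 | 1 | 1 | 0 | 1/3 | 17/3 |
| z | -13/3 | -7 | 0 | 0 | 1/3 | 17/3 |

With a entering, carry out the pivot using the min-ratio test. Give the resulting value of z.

Ratio test on column a — row 1: entry -5/3 ≤ 0; row 2: (17/3)/(2/3) = 17/2. Minimum is 17/2 at row 2 (c leaves); pivot element 2/3.
Pivot on row 2; the z-row RHS becomes 17/3 − (-13/3)·(17/2) = 85/2.

85/2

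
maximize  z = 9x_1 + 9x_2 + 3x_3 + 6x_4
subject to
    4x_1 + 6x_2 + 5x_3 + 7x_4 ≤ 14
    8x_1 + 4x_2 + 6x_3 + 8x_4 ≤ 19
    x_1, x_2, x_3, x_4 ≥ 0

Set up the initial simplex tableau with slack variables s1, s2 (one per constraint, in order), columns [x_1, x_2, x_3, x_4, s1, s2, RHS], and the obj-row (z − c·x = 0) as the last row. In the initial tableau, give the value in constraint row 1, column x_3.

Constraint 1 has coefficient 5 on x_3.

5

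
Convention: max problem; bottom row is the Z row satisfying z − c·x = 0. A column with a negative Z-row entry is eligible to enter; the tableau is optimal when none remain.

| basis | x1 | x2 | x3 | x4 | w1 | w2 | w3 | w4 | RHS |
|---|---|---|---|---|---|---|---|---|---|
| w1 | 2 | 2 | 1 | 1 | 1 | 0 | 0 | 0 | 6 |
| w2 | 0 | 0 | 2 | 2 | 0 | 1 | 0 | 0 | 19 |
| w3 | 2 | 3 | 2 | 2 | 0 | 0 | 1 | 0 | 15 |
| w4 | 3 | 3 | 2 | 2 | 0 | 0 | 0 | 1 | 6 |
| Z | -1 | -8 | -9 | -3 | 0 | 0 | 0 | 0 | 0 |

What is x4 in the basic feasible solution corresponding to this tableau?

0

x4 is not in the basis, so in the current basic feasible solution x4 = 0.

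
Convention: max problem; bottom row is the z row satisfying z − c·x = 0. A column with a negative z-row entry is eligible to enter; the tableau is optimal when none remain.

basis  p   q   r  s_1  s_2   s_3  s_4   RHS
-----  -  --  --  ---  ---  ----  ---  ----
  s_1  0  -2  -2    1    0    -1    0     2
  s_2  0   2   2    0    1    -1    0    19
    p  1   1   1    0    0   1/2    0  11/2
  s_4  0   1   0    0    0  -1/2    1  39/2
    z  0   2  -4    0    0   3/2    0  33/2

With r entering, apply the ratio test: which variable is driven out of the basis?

Column r entries and ratios — s_1: -2 ≤ 0, skip; s_2: 19/2 = 19/2; p: (11/2)/1 = 11/2; s_4: 0 ≤ 0, skip.
Smallest ratio is 11/2 in the row of p, so p leaves.

p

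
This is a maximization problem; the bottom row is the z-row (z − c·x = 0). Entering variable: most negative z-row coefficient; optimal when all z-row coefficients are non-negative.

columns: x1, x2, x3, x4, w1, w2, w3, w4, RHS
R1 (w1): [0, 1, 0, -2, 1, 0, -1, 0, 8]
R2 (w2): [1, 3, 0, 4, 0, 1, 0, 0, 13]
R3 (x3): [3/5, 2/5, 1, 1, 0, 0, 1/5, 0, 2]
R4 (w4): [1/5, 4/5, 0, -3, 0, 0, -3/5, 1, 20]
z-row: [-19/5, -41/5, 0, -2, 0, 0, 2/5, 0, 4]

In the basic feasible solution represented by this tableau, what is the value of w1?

8

w1 is basic (row 1); its value is the RHS of that row, 8.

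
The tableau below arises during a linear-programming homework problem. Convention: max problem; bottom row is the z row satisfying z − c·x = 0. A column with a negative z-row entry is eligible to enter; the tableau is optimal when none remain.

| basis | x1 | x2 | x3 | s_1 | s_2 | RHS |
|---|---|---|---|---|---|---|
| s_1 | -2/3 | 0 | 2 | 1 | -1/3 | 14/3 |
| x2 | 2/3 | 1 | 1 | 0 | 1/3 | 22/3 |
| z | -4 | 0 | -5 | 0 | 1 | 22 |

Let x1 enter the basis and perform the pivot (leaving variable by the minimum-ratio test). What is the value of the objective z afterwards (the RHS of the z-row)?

66

Ratio test on column x1 — row 1: entry -2/3 ≤ 0; row 2: (22/3)/(2/3) = 11. Minimum is 11 at row 2 (x2 leaves); pivot element 2/3.
Pivot on row 2; the z-row RHS becomes 22 − (-4)·11 = 66.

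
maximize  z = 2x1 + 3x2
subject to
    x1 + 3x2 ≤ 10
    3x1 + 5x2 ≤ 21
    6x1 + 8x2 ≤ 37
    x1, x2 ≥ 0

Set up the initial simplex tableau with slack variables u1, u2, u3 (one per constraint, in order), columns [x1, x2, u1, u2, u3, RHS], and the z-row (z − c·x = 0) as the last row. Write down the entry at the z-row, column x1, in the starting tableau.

The z-row carries the negated objective coefficients: the x1 entry is -2.

-2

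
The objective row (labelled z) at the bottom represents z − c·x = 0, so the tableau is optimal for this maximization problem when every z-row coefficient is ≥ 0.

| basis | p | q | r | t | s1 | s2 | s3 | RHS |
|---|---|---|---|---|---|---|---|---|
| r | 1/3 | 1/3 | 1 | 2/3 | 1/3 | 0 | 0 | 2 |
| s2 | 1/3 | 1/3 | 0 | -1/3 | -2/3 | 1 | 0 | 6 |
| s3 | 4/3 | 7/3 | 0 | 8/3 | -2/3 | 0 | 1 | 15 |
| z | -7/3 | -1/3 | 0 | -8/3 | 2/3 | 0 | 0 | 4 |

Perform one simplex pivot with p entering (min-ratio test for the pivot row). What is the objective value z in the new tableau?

Ratio test on column p — row 1: 2/(1/3) = 6; row 2: 6/(1/3) = 18; row 3: 15/(4/3) = 45/4. Minimum is 6 at row 1 (r leaves); pivot element 1/3.
Pivot on row 1; the z-row RHS becomes 4 − (-7/3)·6 = 18.

18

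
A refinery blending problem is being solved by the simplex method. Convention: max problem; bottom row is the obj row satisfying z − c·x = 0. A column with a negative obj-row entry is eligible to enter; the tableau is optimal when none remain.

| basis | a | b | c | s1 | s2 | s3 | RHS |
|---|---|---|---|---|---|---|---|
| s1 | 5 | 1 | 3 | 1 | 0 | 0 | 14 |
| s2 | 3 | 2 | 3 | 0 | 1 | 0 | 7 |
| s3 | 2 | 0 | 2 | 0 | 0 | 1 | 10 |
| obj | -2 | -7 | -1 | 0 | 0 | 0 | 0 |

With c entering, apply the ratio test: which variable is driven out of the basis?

Column c entries and ratios — s1: 14/3 = 14/3; s2: 7/3 = 7/3; s3: 10/2 = 5.
Smallest ratio is 7/3 in the row of s2, so s2 leaves.

s2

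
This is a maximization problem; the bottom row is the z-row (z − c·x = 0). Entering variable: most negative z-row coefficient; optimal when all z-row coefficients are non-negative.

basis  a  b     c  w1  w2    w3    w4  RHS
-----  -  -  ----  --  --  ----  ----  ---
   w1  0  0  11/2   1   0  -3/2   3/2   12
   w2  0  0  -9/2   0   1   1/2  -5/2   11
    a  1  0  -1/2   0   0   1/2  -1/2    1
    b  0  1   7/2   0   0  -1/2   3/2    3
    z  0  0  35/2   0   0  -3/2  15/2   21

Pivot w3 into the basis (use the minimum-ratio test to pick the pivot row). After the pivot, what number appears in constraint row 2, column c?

Ratio test on column w3 — row 1: entry -3/2 ≤ 0; row 2: 11/(1/2) = 22; row 3: 1/(1/2) = 2; row 4: entry -1/2 ≤ 0. Minimum is 2 at row 3 (a leaves); pivot element 1/2.
Divide row 3 by 1/2; eliminate column w3 from the other rows.
Row 2 update in column c: -9/2 − (1/2)·(-1) = -4.

-4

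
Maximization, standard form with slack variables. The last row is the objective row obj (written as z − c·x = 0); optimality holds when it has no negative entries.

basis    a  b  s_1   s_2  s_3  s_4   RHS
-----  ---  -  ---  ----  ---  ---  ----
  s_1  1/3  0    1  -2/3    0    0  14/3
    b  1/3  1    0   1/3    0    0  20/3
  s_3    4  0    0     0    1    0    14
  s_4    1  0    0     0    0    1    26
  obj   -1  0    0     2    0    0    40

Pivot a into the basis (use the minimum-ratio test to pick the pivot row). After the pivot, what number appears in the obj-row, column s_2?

Ratio test on column a — row 1: (14/3)/(1/3) = 14; row 2: (20/3)/(1/3) = 20; row 3: 14/4 = 7/2; row 4: 26/1 = 26. Minimum is 7/2 at row 3 (s_3 leaves); pivot element 4.
Divide row 3 by 4; eliminate column a from the other rows.
obj-row update in column s_2: 2 − (-1)·0 = 2.

2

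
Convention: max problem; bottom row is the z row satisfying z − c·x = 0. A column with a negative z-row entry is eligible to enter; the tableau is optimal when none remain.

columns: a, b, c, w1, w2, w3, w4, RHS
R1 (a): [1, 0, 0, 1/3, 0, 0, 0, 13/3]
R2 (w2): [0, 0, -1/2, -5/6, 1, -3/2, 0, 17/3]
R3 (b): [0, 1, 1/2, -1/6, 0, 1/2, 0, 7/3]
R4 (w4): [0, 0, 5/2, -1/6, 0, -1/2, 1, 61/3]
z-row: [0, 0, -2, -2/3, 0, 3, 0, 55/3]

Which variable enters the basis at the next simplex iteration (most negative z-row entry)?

c

Negative z-row entries: c: -2, w1: -2/3.
The most negative is -2 in column c, so c enters.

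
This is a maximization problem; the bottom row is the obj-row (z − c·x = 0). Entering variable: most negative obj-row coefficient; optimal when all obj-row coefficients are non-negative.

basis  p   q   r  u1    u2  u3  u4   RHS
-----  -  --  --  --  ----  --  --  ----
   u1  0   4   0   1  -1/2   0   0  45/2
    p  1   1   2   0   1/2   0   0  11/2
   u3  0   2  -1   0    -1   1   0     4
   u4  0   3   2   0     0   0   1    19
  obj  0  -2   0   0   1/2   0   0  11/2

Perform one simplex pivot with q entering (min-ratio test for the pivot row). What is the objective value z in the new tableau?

19/2

Ratio test on column q — row 1: (45/2)/4 = 45/8; row 2: (11/2)/1 = 11/2; row 3: 4/2 = 2; row 4: 19/3 = 19/3. Minimum is 2 at row 3 (u3 leaves); pivot element 2.
Pivot on row 3; the obj-row RHS becomes 11/2 − (-2)·2 = 19/2.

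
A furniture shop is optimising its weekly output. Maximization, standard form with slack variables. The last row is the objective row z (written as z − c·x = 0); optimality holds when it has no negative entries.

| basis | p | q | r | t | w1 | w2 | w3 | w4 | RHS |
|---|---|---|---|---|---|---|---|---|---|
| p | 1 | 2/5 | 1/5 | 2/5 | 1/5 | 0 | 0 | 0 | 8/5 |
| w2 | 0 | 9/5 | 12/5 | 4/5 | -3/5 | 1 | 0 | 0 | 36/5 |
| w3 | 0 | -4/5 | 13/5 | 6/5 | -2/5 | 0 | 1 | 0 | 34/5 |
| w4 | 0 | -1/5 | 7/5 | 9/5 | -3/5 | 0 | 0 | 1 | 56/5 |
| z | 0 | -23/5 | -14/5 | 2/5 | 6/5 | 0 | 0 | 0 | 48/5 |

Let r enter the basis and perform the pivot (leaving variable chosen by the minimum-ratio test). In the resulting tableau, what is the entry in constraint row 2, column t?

Ratio test on column r — row 1: (8/5)/(1/5) = 8; row 2: (36/5)/(12/5) = 3; row 3: (34/5)/(13/5) = 34/13; row 4: (56/5)/(7/5) = 8. Minimum is 34/13 at row 3 (w3 leaves); pivot element 13/5.
Divide row 3 by 13/5; eliminate column r from the other rows.
Row 2 update in column t: 4/5 − (12/5)·(6/13) = -4/13.

-4/13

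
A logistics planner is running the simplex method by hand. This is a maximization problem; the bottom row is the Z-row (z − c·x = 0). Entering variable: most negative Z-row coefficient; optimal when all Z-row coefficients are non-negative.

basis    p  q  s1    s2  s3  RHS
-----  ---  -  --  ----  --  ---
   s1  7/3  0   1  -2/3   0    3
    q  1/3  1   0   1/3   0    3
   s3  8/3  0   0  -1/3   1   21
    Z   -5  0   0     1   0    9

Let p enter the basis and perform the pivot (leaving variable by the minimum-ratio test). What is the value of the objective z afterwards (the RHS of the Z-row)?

108/7

Ratio test on column p — row 1: 3/(7/3) = 9/7; row 2: 3/(1/3) = 9; row 3: 21/(8/3) = 63/8. Minimum is 9/7 at row 1 (s1 leaves); pivot element 7/3.
Pivot on row 1; the Z-row RHS becomes 9 − (-5)·(9/7) = 108/7.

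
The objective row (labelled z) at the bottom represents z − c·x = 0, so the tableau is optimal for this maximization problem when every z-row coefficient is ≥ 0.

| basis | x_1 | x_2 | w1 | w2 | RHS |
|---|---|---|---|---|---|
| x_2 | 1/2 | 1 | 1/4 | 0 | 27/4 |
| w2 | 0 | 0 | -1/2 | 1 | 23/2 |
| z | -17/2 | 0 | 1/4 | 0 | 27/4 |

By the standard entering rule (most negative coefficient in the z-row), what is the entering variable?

x_1

Negative z-row entries: x_1: -17/2.
The most negative is -17/2 in column x_1, so x_1 enters.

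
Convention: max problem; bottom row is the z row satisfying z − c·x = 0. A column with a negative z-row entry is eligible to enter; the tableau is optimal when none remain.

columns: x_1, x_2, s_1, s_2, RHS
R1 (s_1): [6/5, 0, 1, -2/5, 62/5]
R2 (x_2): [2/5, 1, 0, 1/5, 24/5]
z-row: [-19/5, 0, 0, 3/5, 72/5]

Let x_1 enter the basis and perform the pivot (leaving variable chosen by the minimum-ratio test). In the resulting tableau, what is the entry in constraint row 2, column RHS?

2/3

Ratio test on column x_1 — row 1: (62/5)/(6/5) = 31/3; row 2: (24/5)/(2/5) = 12. Minimum is 31/3 at row 1 (s_1 leaves); pivot element 6/5.
Divide row 1 by 6/5; eliminate column x_1 from the other rows.
Row 2 update in column RHS: 24/5 − (2/5)·(31/3) = 2/3.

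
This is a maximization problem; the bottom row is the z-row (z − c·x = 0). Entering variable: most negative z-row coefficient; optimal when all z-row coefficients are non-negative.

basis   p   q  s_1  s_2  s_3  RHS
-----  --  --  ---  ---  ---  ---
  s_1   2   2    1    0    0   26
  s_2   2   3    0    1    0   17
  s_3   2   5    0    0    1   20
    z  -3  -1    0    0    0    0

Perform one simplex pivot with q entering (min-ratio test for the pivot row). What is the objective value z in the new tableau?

4

Ratio test on column q — row 1: 26/2 = 13; row 2: 17/3 = 17/3; row 3: 20/5 = 4. Minimum is 4 at row 3 (s_3 leaves); pivot element 5.
Pivot on row 3; the z-row RHS becomes 0 − (-1)·4 = 4.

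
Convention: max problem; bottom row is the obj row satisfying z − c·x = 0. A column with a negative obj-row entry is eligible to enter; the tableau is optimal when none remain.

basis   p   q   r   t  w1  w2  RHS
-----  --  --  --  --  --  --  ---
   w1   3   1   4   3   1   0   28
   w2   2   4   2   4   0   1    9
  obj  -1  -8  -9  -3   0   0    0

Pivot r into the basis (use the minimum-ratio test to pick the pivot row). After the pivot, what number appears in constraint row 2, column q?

2

Ratio test on column r — row 1: 28/4 = 7; row 2: 9/2 = 9/2. Minimum is 9/2 at row 2 (w2 leaves); pivot element 2.
Divide row 2 by 2; eliminate column r from the other rows.
In the new row 2, the q entry is the old entry divided by the pivot: 4/2 = 2.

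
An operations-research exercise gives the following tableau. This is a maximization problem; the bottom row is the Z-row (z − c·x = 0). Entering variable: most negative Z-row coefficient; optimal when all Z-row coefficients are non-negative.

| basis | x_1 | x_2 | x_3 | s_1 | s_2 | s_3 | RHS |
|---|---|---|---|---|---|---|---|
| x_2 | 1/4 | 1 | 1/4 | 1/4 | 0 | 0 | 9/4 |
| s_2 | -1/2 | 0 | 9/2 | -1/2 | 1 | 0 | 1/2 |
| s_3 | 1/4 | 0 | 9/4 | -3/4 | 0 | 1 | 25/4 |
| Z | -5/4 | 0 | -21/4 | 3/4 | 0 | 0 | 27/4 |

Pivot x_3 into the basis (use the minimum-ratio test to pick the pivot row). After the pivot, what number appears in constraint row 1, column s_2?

Ratio test on column x_3 — row 1: (9/4)/(1/4) = 9; row 2: (1/2)/(9/2) = 1/9; row 3: (25/4)/(9/4) = 25/9. Minimum is 1/9 at row 2 (s_2 leaves); pivot element 9/2.
Divide row 2 by 9/2; eliminate column x_3 from the other rows.
Row 1 update in column s_2: 0 − (1/4)·(2/9) = -1/18.

-1/18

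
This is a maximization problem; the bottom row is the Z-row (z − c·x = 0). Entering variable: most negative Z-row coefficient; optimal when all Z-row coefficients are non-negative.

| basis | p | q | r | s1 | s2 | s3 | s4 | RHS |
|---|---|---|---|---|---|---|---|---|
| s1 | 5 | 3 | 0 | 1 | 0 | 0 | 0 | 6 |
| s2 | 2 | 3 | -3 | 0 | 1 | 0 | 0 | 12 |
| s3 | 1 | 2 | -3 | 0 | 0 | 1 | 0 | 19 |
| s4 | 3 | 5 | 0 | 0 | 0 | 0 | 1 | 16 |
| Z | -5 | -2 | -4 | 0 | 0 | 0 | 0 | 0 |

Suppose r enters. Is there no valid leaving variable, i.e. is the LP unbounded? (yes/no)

yes

Every constraint-row entry in column r is ≤ 0, so increasing r is unbounded.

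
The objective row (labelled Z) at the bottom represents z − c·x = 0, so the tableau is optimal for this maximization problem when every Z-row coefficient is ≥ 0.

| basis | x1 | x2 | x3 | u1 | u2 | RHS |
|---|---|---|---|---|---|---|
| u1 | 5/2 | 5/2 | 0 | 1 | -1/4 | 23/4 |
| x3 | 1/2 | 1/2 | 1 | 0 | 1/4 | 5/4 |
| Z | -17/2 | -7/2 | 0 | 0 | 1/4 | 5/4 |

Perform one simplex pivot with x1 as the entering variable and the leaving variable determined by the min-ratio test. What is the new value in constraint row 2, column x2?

Ratio test on column x1 — row 1: (23/4)/(5/2) = 23/10; row 2: (5/4)/(1/2) = 5/2. Minimum is 23/10 at row 1 (u1 leaves); pivot element 5/2.
Divide row 1 by 5/2; eliminate column x1 from the other rows.
Row 2 update in column x2: 1/2 − (1/2)·1 = 0.

0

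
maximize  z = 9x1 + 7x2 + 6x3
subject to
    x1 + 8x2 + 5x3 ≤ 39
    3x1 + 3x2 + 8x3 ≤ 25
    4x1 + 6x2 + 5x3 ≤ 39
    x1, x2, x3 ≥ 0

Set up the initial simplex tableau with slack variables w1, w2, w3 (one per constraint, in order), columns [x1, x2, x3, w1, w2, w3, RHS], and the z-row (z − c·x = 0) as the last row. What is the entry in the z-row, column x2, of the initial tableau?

The z-row carries the negated objective coefficients: the x2 entry is -7.

-7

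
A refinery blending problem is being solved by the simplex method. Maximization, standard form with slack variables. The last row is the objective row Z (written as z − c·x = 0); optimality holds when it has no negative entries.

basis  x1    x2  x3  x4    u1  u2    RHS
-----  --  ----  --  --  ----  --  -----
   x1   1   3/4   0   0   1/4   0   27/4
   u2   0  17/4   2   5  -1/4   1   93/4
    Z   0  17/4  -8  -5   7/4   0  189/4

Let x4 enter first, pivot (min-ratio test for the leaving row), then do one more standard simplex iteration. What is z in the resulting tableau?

Ratio test on column x4 — row 1: entry 0 ≤ 0; row 2: (93/4)/5 = 93/20. Minimum is 93/20 at row 2 (u2 leaves); pivot element 5.
Pivot on row 2; the Z-row RHS becomes 189/4 − (-5)·(93/20) = 141/2.
Next entering variable (most negative Z-row entry -6): x3.
Ratio test on column x3 — row 1: entry 0 ≤ 0; row 2: (93/20)/(2/5) = 93/8. Minimum is 93/8 at row 2 (x4 leaves); pivot element 2/5.
After the second pivot the Z-row RHS is 141/2 − (-6)·(93/8) = 561/4.

561/4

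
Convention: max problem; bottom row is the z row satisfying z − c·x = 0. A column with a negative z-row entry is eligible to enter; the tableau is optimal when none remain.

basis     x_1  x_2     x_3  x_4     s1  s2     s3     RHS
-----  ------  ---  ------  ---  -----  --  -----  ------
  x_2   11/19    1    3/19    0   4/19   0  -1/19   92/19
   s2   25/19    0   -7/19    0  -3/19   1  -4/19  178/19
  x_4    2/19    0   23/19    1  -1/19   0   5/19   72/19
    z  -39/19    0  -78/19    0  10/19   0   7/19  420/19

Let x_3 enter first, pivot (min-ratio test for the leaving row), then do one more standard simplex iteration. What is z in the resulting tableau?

Ratio test on column x_3 — row 1: (92/19)/(3/19) = 92/3; row 2: entry -7/19 ≤ 0; row 3: (72/19)/(23/19) = 72/23. Minimum is 72/23 at row 3 (x_4 leaves); pivot element 23/19.
Pivot on row 3; the z-row RHS becomes 420/19 − (-78/19)·(72/23) = 804/23.
Next entering variable (most negative z-row entry -39/23): x_1.
Ratio test on column x_1 — row 1: (100/23)/(13/23) = 100/13; row 2: (242/23)/(31/23) = 242/31; row 3: (72/23)/(2/23) = 36. Minimum is 100/13 at row 1 (x_2 leaves); pivot element 13/23.
After the second pivot the z-row RHS is 804/23 − (-39/23)·(100/13) = 48.

48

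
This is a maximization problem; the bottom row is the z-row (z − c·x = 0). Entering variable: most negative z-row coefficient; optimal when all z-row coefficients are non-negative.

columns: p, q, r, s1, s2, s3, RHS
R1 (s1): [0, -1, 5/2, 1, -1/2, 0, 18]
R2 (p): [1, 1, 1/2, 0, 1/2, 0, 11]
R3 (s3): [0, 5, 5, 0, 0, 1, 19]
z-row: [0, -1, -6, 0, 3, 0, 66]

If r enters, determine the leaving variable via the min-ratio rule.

s3

Column r entries and ratios — s1: 18/(5/2) = 36/5; p: 11/(1/2) = 22; s3: 19/5 = 19/5.
Smallest ratio is 19/5 in the row of s3, so s3 leaves.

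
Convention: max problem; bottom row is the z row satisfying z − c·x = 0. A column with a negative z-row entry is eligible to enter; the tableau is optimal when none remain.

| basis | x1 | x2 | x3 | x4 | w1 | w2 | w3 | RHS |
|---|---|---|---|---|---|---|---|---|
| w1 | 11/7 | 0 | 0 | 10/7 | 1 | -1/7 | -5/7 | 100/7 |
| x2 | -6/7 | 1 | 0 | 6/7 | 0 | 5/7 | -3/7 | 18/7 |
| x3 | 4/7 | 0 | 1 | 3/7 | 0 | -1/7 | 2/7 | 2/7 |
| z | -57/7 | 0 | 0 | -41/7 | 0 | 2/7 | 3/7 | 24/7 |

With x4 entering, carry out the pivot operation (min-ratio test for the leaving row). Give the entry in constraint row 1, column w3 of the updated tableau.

-5/3

Ratio test on column x4 — row 1: (100/7)/(10/7) = 10; row 2: (18/7)/(6/7) = 3; row 3: (2/7)/(3/7) = 2/3. Minimum is 2/3 at row 3 (x3 leaves); pivot element 3/7.
Divide row 3 by 3/7; eliminate column x4 from the other rows.
Row 1 update in column w3: -5/7 − (10/7)·(2/3) = -5/3.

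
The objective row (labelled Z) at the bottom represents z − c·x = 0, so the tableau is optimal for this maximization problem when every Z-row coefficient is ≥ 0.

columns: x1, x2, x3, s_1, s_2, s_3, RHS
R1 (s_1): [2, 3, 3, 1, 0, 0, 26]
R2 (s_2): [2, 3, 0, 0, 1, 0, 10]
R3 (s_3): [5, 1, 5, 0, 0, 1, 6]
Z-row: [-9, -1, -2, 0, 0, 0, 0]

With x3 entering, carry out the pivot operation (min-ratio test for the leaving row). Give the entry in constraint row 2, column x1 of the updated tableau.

Ratio test on column x3 — row 1: 26/3 = 26/3; row 2: entry 0 ≤ 0; row 3: 6/5 = 6/5. Minimum is 6/5 at row 3 (s_3 leaves); pivot element 5.
Divide row 3 by 5; eliminate column x3 from the other rows.
Row 2 update in column x1: 2 − 0·1 = 2.

2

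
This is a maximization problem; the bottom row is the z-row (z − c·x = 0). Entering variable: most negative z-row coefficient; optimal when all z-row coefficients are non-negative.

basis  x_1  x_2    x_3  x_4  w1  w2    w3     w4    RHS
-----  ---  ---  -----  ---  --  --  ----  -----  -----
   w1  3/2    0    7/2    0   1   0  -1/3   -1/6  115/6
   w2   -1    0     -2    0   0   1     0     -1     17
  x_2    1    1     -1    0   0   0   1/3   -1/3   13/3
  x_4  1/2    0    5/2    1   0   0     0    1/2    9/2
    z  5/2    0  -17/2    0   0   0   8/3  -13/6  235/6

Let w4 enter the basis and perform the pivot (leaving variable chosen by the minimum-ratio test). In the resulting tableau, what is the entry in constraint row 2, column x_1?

Ratio test on column w4 — row 1: entry -1/6 ≤ 0; row 2: entry -1 ≤ 0; row 3: entry -1/3 ≤ 0; row 4: (9/2)/(1/2) = 9. Minimum is 9 at row 4 (x_4 leaves); pivot element 1/2.
Divide row 4 by 1/2; eliminate column w4 from the other rows.
Row 2 update in column x_1: -1 − (-1)·1 = 0.

0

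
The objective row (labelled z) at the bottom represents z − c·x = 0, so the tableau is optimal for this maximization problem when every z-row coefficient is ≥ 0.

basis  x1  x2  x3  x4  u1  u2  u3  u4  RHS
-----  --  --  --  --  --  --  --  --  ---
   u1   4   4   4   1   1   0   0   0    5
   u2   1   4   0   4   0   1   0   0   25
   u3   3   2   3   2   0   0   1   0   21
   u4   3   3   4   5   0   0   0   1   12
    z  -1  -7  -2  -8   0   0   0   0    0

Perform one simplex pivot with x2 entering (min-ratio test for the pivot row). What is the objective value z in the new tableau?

Ratio test on column x2 — row 1: 5/4 = 5/4; row 2: 25/4 = 25/4; row 3: 21/2 = 21/2; row 4: 12/3 = 4. Minimum is 5/4 at row 1 (u1 leaves); pivot element 4.
Pivot on row 1; the z-row RHS becomes 0 − (-7)·(5/4) = 35/4.

35/4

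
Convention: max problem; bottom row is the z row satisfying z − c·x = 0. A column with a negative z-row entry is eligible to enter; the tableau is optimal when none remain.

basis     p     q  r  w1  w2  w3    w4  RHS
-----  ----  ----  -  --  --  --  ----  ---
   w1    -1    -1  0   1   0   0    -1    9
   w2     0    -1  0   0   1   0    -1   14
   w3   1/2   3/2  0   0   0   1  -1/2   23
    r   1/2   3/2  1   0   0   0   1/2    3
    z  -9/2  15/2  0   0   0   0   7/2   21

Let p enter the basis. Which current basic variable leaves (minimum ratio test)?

Column p entries and ratios — w1: -1 ≤ 0, skip; w2: 0 ≤ 0, skip; w3: 23/(1/2) = 46; r: 3/(1/2) = 6.
Smallest ratio is 6 in the row of r, so r leaves.

r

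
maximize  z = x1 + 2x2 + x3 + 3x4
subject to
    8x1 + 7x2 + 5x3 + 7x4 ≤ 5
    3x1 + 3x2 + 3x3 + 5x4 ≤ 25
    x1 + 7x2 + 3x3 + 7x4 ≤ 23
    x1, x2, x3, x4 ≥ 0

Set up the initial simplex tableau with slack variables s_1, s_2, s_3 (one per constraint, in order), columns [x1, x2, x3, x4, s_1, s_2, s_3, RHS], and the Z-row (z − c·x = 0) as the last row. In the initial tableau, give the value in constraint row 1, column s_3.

0

Slack s_3 belongs to constraint 3; its column is the unit vector e_3, so the entry in row 1 is 0.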